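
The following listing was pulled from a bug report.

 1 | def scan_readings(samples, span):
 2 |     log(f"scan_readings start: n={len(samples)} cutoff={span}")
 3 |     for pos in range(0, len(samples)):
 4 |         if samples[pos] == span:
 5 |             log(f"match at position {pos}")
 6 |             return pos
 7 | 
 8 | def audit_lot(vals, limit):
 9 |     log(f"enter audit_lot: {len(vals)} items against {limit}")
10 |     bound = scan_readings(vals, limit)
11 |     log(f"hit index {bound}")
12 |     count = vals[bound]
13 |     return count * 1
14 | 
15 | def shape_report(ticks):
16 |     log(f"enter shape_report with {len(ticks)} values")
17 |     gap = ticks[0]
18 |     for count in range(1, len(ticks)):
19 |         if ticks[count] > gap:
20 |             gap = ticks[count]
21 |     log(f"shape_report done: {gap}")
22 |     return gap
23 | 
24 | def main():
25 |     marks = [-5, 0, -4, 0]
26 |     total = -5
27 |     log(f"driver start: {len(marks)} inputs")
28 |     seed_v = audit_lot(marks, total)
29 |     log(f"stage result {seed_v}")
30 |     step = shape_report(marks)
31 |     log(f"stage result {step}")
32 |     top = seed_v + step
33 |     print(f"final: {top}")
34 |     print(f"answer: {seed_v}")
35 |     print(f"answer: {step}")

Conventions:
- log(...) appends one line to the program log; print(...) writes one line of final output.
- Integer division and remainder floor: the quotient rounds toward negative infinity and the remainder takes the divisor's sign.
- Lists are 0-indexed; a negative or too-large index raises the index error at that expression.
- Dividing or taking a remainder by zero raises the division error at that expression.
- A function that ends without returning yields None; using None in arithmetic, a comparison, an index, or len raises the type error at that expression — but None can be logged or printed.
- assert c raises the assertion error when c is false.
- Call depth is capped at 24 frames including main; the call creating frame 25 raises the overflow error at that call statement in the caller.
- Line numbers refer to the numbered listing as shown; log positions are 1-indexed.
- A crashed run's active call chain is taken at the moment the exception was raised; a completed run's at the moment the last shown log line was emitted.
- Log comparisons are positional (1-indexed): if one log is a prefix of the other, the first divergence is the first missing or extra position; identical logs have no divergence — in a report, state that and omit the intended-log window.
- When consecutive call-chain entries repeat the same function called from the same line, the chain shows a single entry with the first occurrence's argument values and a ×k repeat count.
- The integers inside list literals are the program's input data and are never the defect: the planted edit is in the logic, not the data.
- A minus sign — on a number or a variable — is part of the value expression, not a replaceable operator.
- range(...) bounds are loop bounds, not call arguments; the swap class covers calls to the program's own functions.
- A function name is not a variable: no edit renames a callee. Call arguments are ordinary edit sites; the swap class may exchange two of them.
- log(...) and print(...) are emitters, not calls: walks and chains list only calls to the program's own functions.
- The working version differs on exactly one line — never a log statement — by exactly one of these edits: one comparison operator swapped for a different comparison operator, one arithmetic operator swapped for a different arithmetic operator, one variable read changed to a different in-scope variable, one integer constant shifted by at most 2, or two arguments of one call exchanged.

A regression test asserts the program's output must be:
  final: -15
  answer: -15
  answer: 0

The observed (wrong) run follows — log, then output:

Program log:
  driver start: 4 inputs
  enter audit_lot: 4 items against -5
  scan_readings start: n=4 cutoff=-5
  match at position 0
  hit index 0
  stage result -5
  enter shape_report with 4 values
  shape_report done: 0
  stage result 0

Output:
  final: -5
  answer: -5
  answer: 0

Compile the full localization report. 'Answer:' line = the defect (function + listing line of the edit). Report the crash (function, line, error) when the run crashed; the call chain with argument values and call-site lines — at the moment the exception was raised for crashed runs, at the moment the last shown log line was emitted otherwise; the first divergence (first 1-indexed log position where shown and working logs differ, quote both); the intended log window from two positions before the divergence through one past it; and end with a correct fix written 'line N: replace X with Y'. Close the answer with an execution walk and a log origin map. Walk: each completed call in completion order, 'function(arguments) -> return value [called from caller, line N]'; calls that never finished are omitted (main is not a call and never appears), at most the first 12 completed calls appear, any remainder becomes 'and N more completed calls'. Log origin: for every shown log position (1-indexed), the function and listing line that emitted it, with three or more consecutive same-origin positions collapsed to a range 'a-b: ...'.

Answer: the defect is in audit_lot at line 13.
Key observation: At log position 6 the runs split — shown 'stage result -5', but the working version logs 'stage result -15'.
Call chain: main.
First divergence: at position 6 the run shows 'stage result -5' where the working version logs 'stage result -15'.
Intended log window:
  4: match at position 0
  5: hit index 0
  6: stage result -15
  7: enter shape_report with 4 values
Execution walk:
  scan_readings([-5, 0, -4, 0], -5) -> 0  [called from audit_lot, line 10]
  audit_lot([-5, 0, -4, 0], -5) -> -5  [called from main, line 28]
  shape_report([-5, 0, -4, 0]) -> 0  [called from main, line 30]
Log line origins:
  1 — main, line 27
  2 — audit_lot, line 9
  3 — scan_readings, line 2
  4 — scan_readings, line 5
  5 — audit_lot, line 11
  6 — main, line 29
  7 — shape_report, line 16
  8 — shape_report, line 21
  9 — main, line 31
A correct fix: line 13: replace `1` with `3`.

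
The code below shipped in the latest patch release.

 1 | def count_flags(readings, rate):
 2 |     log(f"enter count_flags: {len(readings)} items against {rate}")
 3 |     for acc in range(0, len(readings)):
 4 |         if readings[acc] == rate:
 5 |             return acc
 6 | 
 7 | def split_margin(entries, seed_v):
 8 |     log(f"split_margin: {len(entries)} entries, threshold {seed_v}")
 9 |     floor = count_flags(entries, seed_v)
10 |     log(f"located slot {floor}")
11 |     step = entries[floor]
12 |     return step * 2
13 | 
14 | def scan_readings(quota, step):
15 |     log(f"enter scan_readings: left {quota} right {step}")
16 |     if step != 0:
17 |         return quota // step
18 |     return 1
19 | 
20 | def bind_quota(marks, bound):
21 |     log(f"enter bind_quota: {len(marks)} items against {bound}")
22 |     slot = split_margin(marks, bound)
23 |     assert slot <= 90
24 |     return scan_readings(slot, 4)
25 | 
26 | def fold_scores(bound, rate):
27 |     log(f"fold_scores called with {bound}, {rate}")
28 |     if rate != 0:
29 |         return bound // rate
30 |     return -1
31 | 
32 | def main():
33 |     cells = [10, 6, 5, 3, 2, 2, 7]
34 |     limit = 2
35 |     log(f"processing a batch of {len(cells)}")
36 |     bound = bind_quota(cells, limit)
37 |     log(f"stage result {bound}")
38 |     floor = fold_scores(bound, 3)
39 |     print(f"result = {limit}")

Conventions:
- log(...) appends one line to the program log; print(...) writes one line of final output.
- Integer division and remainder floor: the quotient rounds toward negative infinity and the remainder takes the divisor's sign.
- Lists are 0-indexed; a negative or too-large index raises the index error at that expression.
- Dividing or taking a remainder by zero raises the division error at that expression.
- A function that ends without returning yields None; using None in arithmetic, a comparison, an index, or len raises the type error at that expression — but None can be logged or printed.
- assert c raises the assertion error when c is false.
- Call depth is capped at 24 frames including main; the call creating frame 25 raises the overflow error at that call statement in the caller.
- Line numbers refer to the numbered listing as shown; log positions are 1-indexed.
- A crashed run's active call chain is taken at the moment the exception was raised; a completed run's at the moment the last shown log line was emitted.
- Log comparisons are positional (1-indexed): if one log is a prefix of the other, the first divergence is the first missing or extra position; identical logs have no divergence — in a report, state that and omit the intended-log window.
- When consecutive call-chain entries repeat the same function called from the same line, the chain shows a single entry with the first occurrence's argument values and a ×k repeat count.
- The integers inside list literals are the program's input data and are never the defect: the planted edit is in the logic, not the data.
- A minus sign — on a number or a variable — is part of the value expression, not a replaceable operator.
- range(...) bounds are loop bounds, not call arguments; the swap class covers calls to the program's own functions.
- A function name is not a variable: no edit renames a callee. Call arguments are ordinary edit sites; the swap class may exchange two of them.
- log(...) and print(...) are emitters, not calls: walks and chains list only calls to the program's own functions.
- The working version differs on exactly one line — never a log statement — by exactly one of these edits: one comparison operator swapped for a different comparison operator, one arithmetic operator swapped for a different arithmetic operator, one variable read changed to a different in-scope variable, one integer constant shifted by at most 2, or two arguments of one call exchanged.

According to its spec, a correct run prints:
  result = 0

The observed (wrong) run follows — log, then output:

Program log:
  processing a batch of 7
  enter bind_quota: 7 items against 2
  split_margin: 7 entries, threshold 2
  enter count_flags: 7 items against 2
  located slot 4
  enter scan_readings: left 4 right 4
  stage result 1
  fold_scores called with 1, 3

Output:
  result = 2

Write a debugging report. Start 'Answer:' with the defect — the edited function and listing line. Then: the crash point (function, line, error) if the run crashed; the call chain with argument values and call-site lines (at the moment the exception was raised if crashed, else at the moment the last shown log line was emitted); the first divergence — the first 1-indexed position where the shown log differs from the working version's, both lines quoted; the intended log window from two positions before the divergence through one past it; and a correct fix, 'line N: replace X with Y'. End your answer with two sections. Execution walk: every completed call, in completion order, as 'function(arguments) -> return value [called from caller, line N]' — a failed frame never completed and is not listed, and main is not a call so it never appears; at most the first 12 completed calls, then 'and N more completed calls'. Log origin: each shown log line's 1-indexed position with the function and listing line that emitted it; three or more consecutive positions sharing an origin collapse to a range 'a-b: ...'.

Answer: the defect is in main at line 39.
Key observation: Every logged value matches the working version; the printed result is what differs.
Call chain: main -> fold_scores(1, 3) (called at line 38).
First divergence: none; the two logs match at every position.
Execution walk:
  count_flags([10, 6, 5, 3, 2, 2, 7], 2) -> 4  [called from split_margin, line 9]
  split_margin([10, 6, 5, 3, 2, 2, 7], 2) -> 4  [called from bind_quota, line 22]
  scan_readings(4, 4) -> 1  [called from bind_quota, line 24]
  bind_quota([10, 6, 5, 3, 2, 2, 7], 2) -> 1  [called from main, line 36]
  fold_scores(1, 3) -> 0  [called from main, line 38]
Log origins:
  1: from main, line 35
  2: from bind_quota, line 21
  3: from split_margin, line 8
  4: from count_flags, line 2
  5: from split_margin, line 10
  6: from scan_readings, line 15
  7: from main, line 37
  8: from fold_scores, line 27
A correct fix: line 39: replace `limit` with `floor`.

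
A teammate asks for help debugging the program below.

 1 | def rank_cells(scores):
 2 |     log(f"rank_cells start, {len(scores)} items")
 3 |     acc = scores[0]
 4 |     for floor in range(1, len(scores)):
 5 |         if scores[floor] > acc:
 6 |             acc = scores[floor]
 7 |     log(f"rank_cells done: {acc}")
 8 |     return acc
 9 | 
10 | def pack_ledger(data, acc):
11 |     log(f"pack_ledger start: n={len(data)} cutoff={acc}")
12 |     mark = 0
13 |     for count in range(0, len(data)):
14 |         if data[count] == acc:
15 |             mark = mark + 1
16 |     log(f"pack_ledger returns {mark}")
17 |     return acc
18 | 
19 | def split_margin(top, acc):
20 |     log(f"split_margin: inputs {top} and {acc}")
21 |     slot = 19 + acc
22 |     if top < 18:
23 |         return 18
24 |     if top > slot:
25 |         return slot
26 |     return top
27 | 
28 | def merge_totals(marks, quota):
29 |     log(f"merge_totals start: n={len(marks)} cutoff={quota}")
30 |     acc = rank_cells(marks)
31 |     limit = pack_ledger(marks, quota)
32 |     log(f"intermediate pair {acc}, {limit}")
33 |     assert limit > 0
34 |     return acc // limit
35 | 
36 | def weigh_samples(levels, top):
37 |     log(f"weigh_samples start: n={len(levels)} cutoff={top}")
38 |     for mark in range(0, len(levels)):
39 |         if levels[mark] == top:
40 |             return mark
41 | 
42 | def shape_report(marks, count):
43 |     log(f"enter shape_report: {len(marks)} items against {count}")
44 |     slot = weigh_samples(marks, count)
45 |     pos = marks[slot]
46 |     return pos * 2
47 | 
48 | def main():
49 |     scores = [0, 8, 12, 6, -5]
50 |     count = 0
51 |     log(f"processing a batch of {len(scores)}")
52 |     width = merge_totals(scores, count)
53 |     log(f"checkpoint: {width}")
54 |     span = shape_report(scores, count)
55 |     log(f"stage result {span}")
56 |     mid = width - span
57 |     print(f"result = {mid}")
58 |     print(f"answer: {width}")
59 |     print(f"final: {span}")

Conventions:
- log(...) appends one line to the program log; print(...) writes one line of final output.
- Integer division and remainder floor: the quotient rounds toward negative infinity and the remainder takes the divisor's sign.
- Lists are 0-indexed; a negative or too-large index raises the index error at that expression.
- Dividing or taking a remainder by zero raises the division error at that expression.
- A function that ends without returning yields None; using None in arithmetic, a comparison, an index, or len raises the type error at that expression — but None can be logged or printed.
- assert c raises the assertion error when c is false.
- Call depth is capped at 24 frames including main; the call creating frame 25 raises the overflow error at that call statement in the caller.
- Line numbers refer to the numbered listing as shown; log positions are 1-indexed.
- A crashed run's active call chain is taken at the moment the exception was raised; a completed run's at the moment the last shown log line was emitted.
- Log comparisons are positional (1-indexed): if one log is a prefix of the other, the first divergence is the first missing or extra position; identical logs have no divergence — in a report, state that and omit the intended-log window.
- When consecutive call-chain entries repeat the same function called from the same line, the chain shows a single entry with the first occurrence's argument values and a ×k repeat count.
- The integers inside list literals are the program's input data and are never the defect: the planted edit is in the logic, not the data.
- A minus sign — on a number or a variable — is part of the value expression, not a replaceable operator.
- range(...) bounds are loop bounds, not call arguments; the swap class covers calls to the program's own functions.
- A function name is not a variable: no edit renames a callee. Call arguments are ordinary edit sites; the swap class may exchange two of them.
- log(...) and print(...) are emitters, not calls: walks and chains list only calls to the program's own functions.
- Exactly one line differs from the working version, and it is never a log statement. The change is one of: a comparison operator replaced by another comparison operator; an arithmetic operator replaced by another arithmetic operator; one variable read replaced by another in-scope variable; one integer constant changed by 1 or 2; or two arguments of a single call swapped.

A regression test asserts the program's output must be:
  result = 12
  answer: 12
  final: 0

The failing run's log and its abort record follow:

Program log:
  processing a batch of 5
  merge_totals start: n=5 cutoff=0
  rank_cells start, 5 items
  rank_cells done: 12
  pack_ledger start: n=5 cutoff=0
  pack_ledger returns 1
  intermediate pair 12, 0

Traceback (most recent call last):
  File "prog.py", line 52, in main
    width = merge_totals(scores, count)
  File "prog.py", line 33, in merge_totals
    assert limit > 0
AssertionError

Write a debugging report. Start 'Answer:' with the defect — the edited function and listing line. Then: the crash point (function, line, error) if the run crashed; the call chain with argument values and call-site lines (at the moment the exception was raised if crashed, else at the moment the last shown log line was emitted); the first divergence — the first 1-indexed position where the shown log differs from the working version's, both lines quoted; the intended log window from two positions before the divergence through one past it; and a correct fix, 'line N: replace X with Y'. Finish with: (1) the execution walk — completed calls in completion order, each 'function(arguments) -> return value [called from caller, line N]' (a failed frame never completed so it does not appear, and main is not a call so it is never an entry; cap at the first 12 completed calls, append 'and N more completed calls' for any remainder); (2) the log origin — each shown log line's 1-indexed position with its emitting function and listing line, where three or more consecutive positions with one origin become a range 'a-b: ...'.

Answer: the defect is in pack_ledger at line 17.
Key fact: Log line 7 is where behavior first shows: 'intermediate pair 12, 0' appears instead of 'intermediate pair 12, 1'.
Crash: merge_totals, line 33, AssertionError.
Call chain: main -> merge_totals([0, 8, 12, 6, -5], 0) (called at line 52).
First divergence: at position 7 the run shows 'intermediate pair 12, 0' where the working version logs 'intermediate pair 12, 1'.
Intended log window:
  5: pack_ledger start: n=5 cutoff=0
  6: pack_ledger returns 1
  7: intermediate pair 12, 1
  8: checkpoint: 12
Execution walk:
  rank_cells([0, 8, 12, 6, -5]) -> 12  [called from merge_totals, line 30]
  pack_ledger([0, 8, 12, 6, -5], 0) -> 0  [called from merge_totals, line 31]
Origin of each log line:
  1 — main, line 51
  2 — merge_totals, line 29
  3 — rank_cells, line 2
  4 — rank_cells, line 7
  5 — pack_ledger, line 11
  6 — pack_ledger, line 16
  7 — merge_totals, line 32
A correct fix: line 17: replace `acc` with `mark`.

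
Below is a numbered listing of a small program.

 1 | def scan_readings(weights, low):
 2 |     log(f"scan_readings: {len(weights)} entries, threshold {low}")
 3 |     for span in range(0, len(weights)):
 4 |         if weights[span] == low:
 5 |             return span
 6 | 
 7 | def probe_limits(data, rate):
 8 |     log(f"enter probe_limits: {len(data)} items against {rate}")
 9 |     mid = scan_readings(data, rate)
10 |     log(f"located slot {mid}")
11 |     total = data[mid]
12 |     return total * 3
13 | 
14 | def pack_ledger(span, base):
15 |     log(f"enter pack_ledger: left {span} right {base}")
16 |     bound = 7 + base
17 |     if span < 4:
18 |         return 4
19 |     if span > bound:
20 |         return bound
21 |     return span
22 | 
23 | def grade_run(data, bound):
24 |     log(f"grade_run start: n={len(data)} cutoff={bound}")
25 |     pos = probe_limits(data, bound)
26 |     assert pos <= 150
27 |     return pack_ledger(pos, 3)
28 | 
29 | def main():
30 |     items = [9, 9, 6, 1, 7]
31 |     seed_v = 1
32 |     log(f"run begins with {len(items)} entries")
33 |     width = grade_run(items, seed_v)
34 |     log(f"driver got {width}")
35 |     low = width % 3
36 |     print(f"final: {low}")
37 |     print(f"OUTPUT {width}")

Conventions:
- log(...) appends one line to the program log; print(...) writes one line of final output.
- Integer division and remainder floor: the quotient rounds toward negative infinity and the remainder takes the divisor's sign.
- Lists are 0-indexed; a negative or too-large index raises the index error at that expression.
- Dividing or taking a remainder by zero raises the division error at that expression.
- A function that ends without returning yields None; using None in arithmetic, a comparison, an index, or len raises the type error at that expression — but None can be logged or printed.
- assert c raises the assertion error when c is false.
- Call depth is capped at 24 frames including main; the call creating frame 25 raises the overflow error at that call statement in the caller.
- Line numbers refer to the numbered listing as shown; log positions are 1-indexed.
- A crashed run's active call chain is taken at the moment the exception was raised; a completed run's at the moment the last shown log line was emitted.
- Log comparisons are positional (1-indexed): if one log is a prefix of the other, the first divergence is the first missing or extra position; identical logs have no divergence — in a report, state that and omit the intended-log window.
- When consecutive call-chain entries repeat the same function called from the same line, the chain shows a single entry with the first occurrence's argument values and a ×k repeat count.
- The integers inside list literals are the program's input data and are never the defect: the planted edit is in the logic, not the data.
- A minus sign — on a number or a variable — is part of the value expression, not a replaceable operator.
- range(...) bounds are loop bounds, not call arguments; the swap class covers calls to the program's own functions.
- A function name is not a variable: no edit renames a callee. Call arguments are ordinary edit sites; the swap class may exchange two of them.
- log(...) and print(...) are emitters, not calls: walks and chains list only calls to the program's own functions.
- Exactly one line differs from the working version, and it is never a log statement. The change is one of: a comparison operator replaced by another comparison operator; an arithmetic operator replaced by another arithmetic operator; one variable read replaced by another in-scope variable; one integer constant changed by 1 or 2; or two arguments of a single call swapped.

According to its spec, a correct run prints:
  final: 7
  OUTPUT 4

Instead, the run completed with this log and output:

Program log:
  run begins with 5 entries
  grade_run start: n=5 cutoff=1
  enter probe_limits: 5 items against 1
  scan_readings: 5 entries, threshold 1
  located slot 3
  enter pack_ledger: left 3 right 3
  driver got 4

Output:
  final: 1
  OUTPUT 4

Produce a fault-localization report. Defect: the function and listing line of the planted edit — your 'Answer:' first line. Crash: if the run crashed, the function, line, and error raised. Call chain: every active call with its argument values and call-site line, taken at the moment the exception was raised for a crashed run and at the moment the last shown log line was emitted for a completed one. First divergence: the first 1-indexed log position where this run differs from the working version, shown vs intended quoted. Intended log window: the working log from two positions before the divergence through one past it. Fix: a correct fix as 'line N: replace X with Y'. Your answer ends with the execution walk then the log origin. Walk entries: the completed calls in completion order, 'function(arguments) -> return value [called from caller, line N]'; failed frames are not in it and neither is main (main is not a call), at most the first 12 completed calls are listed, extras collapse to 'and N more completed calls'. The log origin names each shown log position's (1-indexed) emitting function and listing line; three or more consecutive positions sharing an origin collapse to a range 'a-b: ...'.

Answer: the defect is in main at line 35.
The tell: The two runs log identically and part ways only at the printed values.
Call chain: main.
First divergence: there is none — every log position agrees.
Execution walk:
  scan_readings([9, 9, 6, 1, 7], 1) -> 3  [called from probe_limits, line 9]
  probe_limits([9, 9, 6, 1, 7], 1) -> 3  [called from grade_run, line 25]
  pack_ledger(3, 3) -> 4  [called from grade_run, line 27]
  grade_run([9, 9, 6, 1, 7], 1) -> 4  [called from main, line 33]
Log line origins:
  1: logged in main at line 32
  2: logged in grade_run at line 24
  3: logged in probe_limits at line 8
  4: logged in scan_readings at line 2
  5: logged in probe_limits at line 10
  6: logged in pack_ledger at line 15
  7: logged in main at line 34
A correct fix: line 35: replace `%` with `+`.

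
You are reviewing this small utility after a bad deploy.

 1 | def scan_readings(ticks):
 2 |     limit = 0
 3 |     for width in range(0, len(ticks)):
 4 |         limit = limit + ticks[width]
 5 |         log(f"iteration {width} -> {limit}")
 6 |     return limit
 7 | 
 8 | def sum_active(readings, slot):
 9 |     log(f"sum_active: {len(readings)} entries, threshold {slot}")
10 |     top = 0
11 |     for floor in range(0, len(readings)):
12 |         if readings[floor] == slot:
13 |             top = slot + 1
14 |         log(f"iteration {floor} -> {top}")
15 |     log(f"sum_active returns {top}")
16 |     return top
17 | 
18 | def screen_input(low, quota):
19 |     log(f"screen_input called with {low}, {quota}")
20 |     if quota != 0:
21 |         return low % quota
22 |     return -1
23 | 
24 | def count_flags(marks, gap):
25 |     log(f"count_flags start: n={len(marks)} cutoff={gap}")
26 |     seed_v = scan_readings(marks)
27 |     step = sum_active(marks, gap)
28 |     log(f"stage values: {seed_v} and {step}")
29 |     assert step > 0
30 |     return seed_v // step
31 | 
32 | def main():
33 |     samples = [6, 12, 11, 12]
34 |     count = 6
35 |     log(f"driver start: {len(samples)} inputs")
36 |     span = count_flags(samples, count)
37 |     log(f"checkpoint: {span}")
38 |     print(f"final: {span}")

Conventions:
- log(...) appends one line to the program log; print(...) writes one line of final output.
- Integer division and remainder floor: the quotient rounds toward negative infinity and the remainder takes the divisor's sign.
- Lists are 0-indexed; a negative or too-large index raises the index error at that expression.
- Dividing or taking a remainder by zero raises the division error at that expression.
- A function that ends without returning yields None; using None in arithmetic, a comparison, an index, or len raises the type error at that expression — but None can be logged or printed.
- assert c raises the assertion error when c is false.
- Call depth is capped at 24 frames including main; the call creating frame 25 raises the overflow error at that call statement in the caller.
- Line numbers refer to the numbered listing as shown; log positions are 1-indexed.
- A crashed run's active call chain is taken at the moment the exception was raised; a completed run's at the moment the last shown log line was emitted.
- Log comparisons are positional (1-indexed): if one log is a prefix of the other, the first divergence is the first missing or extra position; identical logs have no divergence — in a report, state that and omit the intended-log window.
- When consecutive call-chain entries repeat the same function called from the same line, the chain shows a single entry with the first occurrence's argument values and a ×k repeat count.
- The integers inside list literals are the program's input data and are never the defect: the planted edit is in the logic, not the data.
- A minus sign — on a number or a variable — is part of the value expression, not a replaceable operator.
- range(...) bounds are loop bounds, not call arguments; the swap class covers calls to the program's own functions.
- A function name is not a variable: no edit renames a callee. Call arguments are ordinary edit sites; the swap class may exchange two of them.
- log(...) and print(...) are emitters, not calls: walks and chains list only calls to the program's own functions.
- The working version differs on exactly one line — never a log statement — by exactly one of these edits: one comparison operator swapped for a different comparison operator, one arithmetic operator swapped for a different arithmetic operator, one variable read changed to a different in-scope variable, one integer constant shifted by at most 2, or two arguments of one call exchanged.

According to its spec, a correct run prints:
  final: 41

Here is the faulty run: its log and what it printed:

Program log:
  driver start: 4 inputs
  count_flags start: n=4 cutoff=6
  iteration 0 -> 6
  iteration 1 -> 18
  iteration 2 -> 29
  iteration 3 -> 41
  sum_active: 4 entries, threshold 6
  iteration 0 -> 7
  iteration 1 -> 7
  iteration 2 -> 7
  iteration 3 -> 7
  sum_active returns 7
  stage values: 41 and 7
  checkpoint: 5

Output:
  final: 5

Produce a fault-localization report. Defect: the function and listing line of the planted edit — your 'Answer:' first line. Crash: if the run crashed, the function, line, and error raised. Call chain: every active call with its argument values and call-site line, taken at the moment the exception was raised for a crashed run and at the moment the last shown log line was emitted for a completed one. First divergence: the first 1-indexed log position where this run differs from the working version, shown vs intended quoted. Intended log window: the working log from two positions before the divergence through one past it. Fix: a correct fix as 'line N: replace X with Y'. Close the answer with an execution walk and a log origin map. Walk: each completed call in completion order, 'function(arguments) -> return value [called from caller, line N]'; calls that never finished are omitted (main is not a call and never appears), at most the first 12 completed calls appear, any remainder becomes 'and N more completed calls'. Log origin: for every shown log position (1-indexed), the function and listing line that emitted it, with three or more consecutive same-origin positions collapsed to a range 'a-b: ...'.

Answer: the defect is in sum_active at line 13.
The tell: Everything matches until log position 8, which reads 'iteration 0 -> 7' in place of 'iteration 0 -> 1'.
Call chain: main.
First divergence: at position 8 the run shows 'iteration 0 -> 7' where the working version logs 'iteration 0 -> 1'.
Intended log window:
  6: iteration 3 -> 41
  7: sum_active: 4 entries, threshold 6
  8: iteration 0 -> 1
  9: iteration 1 -> 1
Execution walk:
  scan_readings([6, 12, 11, 12]) -> 41  [called from count_flags, line 26]
  sum_active([6, 12, 11, 12], 6) -> 7  [called from count_flags, line 27]
  count_flags([6, 12, 11, 12], 6) -> 5  [called from main, line 36]
Origin of each log line:
  1: from main, line 35
  2: from count_flags, line 25
  3-6: from scan_readings, line 5
  7: from sum_active, line 9
  8-11: from sum_active, line 14
  12: from sum_active, line 15
  13: from count_flags, line 28
  14: from main, line 37
A correct fix: line 13: replace `slot` with `top`.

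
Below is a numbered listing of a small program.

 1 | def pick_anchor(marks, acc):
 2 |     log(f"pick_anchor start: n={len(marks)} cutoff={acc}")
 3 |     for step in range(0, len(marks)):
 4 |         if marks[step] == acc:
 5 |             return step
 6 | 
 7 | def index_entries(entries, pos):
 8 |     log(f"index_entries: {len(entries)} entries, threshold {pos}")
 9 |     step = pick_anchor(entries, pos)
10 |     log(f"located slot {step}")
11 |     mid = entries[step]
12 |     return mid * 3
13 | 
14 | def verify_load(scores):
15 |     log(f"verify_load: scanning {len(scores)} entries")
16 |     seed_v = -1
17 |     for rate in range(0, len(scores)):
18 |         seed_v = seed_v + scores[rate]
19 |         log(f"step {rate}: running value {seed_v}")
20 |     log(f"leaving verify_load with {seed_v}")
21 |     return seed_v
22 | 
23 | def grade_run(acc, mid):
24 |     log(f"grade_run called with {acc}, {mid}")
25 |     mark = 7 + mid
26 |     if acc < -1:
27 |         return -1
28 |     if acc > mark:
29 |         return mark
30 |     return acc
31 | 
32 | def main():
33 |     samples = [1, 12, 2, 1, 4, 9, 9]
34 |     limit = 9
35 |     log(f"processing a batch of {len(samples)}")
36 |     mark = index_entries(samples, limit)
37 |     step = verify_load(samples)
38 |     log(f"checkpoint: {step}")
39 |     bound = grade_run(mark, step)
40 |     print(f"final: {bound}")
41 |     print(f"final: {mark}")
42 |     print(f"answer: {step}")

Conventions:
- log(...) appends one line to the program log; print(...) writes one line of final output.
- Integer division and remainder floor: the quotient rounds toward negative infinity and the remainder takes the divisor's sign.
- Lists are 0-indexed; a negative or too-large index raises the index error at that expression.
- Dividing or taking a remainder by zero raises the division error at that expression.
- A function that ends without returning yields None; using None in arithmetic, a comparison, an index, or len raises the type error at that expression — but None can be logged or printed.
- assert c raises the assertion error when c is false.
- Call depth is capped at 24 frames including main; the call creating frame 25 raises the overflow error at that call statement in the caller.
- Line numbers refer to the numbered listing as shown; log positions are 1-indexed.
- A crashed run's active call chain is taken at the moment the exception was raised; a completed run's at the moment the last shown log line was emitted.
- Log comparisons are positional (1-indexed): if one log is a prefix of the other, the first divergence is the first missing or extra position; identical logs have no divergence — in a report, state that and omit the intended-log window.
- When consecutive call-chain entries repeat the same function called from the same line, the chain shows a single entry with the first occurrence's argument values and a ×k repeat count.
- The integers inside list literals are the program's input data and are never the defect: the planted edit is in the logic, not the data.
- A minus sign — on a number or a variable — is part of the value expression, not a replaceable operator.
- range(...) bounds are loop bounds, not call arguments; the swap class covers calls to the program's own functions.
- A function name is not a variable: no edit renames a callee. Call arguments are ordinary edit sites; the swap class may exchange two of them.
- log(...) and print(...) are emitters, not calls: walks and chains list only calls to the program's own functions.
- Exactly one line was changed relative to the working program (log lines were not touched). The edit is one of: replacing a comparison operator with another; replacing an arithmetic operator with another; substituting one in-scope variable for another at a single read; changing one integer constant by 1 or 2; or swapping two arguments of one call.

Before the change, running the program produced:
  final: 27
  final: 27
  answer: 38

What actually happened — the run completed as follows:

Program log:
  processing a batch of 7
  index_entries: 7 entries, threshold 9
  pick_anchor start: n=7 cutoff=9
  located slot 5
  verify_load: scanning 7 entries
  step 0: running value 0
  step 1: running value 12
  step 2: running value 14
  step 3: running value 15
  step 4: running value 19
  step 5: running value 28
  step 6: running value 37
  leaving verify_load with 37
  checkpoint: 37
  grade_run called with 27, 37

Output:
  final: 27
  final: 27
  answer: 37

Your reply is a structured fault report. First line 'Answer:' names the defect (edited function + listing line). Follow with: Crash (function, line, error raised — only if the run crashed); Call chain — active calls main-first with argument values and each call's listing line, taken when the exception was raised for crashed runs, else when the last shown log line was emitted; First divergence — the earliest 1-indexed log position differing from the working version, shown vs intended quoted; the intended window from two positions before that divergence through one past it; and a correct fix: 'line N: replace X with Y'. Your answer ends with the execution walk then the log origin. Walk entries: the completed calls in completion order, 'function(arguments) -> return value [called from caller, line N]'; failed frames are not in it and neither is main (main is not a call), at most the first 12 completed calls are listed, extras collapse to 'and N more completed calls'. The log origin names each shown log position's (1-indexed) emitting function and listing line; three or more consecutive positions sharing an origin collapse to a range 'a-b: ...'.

Answer: the defect is in verify_load at line 16.
The tell: The earliest visible damage is log position 6 — 'step 0: running value 0' rather than the intended 'step 0: running value 1'.
Call chain: main -> grade_run(27, 37) (called at line 39).
First divergence: position 6 — shown 'step 0: running value 0', intended 'step 0: running value 1'.
Intended log window:
  4: located slot 5
  5: verify_load: scanning 7 entries
  6: step 0: running value 1
  7: step 1: running value 13
Execution walk:
  pick_anchor([1, 12, 2, 1, 4, 9, 9], 9) -> 5  [called from index_entries, line 9]
  index_entries([1, 12, 2, 1, 4, 9, 9], 9) -> 27  [called from main, line 36]
  verify_load([1, 12, 2, 1, 4, 9, 9]) -> 37  [called from main, line 37]
  grade_run(27, 37) -> 27  [called from main, line 39]
Log line origins:
  1: emitted by main (line 35)
  2: emitted by index_entries (line 8)
  3: emitted by pick_anchor (line 2)
  4: emitted by index_entries (line 10)
  5: emitted by verify_load (line 15)
  6-12: emitted by verify_load (line 19)
  13: emitted by verify_load (line 20)
  14: emitted by main (line 38)
  15: emitted by grade_run (line 24)
A correct fix: line 16: replace `-1` with `0`.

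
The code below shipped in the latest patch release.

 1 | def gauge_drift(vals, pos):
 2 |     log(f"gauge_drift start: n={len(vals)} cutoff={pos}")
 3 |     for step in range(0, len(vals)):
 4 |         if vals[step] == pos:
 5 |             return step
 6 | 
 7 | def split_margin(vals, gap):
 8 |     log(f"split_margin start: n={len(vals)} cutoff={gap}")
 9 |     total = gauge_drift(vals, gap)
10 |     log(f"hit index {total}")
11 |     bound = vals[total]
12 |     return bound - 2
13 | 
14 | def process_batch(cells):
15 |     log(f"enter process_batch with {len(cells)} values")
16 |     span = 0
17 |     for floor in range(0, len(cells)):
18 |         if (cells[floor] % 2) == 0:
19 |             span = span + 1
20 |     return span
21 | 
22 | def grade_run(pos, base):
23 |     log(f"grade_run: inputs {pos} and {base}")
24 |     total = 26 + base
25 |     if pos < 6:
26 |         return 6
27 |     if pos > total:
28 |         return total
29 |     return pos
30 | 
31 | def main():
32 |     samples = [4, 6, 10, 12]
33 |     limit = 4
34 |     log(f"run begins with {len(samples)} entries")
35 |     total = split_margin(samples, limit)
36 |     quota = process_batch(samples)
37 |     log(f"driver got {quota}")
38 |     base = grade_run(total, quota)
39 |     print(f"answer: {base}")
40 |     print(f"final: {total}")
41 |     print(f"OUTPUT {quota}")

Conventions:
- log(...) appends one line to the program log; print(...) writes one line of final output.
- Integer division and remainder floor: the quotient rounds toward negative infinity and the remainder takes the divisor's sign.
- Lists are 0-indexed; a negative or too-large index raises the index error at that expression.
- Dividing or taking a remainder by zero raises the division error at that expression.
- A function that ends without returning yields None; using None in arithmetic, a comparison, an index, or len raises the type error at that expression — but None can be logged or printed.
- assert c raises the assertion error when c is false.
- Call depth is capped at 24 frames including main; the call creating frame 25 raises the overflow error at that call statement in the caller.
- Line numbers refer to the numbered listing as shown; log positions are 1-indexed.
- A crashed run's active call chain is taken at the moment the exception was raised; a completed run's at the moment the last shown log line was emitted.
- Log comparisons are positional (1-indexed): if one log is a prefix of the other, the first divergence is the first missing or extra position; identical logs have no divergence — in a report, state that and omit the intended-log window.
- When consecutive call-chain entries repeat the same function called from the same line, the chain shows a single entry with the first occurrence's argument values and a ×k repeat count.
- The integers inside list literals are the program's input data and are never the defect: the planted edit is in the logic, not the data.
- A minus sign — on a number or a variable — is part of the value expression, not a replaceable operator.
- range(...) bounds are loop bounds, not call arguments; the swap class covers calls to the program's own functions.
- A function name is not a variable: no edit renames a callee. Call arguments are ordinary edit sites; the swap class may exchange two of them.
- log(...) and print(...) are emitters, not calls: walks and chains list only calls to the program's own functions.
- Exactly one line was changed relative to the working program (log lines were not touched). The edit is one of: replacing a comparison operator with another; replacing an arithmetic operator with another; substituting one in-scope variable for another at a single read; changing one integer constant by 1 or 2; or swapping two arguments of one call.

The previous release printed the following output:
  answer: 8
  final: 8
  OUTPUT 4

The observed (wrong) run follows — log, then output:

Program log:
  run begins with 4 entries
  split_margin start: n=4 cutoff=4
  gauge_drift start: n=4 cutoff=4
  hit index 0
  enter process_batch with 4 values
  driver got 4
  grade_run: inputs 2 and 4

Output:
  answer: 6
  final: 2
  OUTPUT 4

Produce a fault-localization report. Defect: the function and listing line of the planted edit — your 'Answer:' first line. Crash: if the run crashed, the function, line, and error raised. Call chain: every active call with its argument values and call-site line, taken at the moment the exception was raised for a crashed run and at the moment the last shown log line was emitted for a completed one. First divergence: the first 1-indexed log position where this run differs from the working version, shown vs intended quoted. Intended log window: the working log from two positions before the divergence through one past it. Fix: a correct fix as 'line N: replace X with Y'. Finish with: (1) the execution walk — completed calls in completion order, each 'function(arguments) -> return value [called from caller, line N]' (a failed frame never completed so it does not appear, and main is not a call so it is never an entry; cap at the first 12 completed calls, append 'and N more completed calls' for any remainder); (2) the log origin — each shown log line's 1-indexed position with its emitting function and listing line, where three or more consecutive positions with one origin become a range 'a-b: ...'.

Answer: the defect is in split_margin at line 12.
Core observation: Position 7 is the first bad log line: 'grade_run: inputs 2 and 4' should read 'grade_run: inputs 8 and 4'.
Call chain: main -> grade_run(2, 4) (called at line 38).
First divergence: position 7 — shown 'grade_run: inputs 2 and 4', intended 'grade_run: inputs 8 and 4'.
Intended log window:
  5: enter process_batch with 4 values
  6: driver got 4
  7: grade_run: inputs 8 and 4
Execution walk:
  gauge_drift([4, 6, 10, 12], 4) -> 0  [called from split_margin, line 9]
  split_margin([4, 6, 10, 12], 4) -> 2  [called from main, line 35]
  process_batch([4, 6, 10, 12]) -> 4  [called from main, line 36]
  grade_run(2, 4) -> 6  [called from main, line 38]
Log origins:
  1: from main, line 34
  2: from split_margin, line 8
  3: from gauge_drift, line 2
  4: from split_margin, line 10
  5: from process_batch, line 15
  6: from main, line 37
  7: from grade_run, line 23
A correct fix: line 12: replace `-` with `*`.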